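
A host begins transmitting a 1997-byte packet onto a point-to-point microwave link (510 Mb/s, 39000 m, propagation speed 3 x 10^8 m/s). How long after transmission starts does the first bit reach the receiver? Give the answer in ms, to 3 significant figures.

0.130 ms

First bit experiences only propagation delay: d/s = 39000/300000000 = 0.130 ms.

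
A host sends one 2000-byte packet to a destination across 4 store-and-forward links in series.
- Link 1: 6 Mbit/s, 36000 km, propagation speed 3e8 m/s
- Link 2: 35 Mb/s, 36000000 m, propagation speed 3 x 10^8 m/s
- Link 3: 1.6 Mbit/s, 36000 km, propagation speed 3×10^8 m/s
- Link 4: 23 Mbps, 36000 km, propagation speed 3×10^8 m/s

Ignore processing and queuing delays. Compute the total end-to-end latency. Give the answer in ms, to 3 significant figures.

L = 2000 × 8 = 16000 bits.
Transmission delays (L/R per hop): 2.66667, 0.457143, 10, 0.695652 ms; sum = 13.8195 ms.
Propagation delays (d/s per hop): 120, 120, 120, 120 ms; sum = 480 ms.
End-to-end = 494 ms.

494 ms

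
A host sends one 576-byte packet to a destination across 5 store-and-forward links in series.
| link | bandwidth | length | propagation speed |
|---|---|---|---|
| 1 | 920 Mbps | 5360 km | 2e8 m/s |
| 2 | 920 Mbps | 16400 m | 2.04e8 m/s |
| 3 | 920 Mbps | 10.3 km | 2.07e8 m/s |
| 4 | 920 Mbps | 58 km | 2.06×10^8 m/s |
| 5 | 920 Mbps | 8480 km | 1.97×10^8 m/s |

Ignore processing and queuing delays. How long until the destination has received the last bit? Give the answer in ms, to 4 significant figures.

70.28 ms

L = 576 × 8 = 4608 bits.
Transmission delay per hop = L/R = 4608/920000000 = 0.0050087 ms; 5 hops → 0.0250435 ms.
Propagation delays (d/s per hop): 26.8, 0.0803922, 0.0497585, 0.281553, 43.0457 ms; sum = 70.2574 ms.
End-to-end = 70.28 ms.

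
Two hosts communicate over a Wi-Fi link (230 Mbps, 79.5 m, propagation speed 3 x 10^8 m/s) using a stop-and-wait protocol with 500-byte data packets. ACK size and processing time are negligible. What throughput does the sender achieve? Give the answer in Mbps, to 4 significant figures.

t_tx = L/R = 4000/230000000 = 1.73913e-05 s.
t_prop = 79.5/300000000 = 2.65e-07 s; RTT = 5.3e-07 s.
Cycle = t_tx + RTT = 1.79213e-05 s.
Throughput = L / cycle = 4000 / 1.79213e-05 = 223.2 Mbps.

223.2 Mbps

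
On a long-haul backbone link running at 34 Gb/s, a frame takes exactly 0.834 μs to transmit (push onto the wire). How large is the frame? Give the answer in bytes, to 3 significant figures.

L = R × t_tx = 34000000000 b/s × 8.34e-07 s = 28356 bits.
In bytes: 28356 / 8 = 3540 bytes.

3540 bytes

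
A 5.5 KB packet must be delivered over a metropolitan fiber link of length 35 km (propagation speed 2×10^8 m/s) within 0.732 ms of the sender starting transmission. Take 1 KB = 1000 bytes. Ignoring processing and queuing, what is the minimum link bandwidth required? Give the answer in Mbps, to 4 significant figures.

L = 44000 bits.
Propagation delay = 35000 / 200000000 = 0.175 ms.
Transmission budget = 0.732 − 0.175 = 0.557 ms.
R ≥ L / t_tx = 44000 bits / 0.000557 s = 78.99 Mbps.

78.99 Mbps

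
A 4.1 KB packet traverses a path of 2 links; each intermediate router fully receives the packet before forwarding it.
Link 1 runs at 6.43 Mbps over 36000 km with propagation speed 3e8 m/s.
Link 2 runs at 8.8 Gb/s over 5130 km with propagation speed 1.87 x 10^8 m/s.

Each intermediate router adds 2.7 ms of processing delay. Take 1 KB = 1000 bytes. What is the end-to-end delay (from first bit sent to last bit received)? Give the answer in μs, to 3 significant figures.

L = 32800 bits.
Transmission delays (L/R per hop): 5101.09, 3.72727 μs; sum = 5104.82 μs.
Propagation delays (d/s per hop): 120000, 27433.2 μs; sum = 147433 μs.
Processing at 1 router(s): 1 × 2.7 ms = 2700 μs.
End-to-end = 155000 μs.

155000 μs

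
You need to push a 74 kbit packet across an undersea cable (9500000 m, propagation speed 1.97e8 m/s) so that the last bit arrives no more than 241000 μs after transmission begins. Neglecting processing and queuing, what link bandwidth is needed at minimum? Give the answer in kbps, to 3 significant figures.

384 kbps

Propagation delay = 9500000 / 197000000 = 48223.4 μs.
Transmission budget = 241000 − 48223.4 = 192777 μs.
R ≥ L / t_tx = 74000 bits / 0.192777 s = 384 kbps.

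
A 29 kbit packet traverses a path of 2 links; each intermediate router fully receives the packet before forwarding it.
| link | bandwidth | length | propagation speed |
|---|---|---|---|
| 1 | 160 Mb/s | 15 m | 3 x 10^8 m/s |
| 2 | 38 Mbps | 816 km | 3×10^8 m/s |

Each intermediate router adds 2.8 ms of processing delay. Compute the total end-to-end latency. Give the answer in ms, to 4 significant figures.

L = 29000 bits.
Transmission delays (L/R per hop): 0.18125, 0.763158 ms; sum = 0.944408 ms.
Propagation delays (d/s per hop): 5e-05, 2.72 ms; sum = 2.72005 ms.
Processing at 1 router(s): 1 × 2.8 ms = 2.8 ms.
End-to-end = 6.464 ms.

6.464 ms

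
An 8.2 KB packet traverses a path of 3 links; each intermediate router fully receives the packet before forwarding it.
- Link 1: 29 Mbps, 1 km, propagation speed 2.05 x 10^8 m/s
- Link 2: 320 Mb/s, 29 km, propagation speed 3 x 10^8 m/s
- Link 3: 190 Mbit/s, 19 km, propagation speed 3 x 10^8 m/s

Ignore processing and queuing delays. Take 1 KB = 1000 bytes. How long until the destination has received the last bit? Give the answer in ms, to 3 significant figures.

L = 65600 bits.
Transmission delays (L/R per hop): 2.26207, 0.205, 0.345263 ms; sum = 2.81233 ms.
Propagation delays (d/s per hop): 0.00487805, 0.0966667, 0.0633333 ms; sum = 0.164878 ms.
End-to-end = 2.98 ms.

2.98 ms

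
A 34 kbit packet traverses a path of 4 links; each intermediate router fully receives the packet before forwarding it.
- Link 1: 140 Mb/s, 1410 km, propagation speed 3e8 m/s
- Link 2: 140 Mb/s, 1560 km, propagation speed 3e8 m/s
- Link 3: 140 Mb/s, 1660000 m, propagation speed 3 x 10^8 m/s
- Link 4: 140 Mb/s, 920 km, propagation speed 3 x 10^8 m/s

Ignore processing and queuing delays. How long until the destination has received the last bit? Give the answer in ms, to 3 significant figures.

L = 34000 bits.
Transmission delay per hop = L/R = 34000/140000000 = 0.242857 ms; 4 hops → 0.971429 ms.
Propagation delays (d/s per hop): 4.7, 5.2, 5.53333, 3.06667 ms; sum = 18.5 ms.
End-to-end = 19.5 ms.

19.5 ms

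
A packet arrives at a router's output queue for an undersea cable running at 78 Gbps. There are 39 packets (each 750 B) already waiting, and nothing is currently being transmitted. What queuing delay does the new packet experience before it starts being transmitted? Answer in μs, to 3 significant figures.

3.00 μs

Each queued packet: L/R = 6000/78000000000 = 0.0769231 μs.
39 queued → 3 μs.
Queuing delay = 3.00 μs.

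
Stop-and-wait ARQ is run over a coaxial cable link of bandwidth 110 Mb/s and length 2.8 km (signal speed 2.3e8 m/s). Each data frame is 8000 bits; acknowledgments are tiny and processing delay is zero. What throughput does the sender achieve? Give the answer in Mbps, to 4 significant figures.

t_tx = L/R = 8000/110000000 = 7.27273e-05 s.
t_prop = 2800/2.3e+08 = 1.21739e-05 s; RTT = 2.43478e-05 s.
Cycle = t_tx + RTT = 9.70751e-05 s.
Throughput = L / cycle = 8000 / 9.70751e-05 = 82.41 Mbps.

82.41 Mbps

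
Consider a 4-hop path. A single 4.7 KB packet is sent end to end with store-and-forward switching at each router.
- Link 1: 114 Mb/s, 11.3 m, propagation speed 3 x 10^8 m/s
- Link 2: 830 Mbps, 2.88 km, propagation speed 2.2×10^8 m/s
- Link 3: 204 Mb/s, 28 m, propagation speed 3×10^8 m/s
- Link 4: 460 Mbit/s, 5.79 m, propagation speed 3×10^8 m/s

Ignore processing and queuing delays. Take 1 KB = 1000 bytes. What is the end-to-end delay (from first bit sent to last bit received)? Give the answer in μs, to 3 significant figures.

L = 37600 bits.
Transmission delays (L/R per hop): 329.825, 45.3012, 184.314, 81.7391 μs; sum = 641.179 μs.
Propagation delays (d/s per hop): 0.0376667, 13.0909, 0.0933333, 0.0193 μs; sum = 13.2412 μs.
End-to-end = 654 μs.

654 μs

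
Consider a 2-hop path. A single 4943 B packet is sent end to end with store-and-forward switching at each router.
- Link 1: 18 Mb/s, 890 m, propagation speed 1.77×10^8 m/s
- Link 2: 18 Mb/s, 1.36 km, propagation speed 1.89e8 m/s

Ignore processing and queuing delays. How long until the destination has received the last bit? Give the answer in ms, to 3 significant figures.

L = 4943 × 8 = 39544 bits.
Transmission delay per hop = L/R = 39544/18000000 = 2.19689 ms; 2 hops → 4.39378 ms.
Propagation delays (d/s per hop): 0.00502825, 0.00719577 ms; sum = 0.012224 ms.
End-to-end = 4.41 ms.

4.41 ms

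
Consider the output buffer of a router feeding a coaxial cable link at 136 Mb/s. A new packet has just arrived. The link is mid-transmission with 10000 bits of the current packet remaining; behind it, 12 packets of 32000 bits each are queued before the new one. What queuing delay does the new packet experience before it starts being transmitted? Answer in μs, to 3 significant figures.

Each queued packet: L/R = 32000/136000000 = 235.294 μs.
12 queued → 2823.53 μs.
Plus remaining 10000 bits of current packet: 73.5294 μs.
Queuing delay = 2900 μs.

2900 μs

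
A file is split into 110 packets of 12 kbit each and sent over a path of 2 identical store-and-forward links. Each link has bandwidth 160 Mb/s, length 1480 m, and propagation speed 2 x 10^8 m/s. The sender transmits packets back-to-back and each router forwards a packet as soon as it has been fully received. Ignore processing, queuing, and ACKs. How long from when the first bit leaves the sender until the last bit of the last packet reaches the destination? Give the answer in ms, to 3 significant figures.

8.34 ms

Per-hop transmission t_tx = L/R = 12000/160000000 = 0.075 ms.
Per-hop propagation t_prop = 1480/200000000 = 0.0074 ms.
Pipeline fill: first packet needs 2·t_tx to clear all hops; remaining 109 packets each add one t_tx.
Total = (2+110-1)·t_tx + 2·t_prop = 111·0.075 + 2·0.0074 = 8.34 ms.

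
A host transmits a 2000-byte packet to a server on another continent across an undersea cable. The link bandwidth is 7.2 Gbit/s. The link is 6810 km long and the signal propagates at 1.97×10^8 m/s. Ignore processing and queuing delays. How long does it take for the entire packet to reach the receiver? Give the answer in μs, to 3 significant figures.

L = 2000 × 8 = 16000 bits.
Transmission delay = L/R = 16000 / 7200000000 = 2.22222 μs.
Propagation delay = d/s = 6810000 m / 197000000 m/s = 34568.5 μs.
Total = 34600 μs.

34600 μs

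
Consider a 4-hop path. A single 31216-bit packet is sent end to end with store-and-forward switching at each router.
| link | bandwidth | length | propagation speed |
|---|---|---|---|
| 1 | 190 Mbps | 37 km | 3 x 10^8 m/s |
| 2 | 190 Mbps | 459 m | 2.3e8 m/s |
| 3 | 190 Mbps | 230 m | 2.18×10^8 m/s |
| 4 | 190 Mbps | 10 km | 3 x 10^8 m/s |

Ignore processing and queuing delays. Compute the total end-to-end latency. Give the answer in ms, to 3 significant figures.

0.817 ms

Transmission delay per hop = L/R = 31216/190000000 = 0.164295 ms; 4 hops → 0.657179 ms.
Propagation delays (d/s per hop): 0.123333, 0.00199565, 0.00105505, 0.0333333 ms; sum = 0.159717 ms.
End-to-end = 0.817 ms.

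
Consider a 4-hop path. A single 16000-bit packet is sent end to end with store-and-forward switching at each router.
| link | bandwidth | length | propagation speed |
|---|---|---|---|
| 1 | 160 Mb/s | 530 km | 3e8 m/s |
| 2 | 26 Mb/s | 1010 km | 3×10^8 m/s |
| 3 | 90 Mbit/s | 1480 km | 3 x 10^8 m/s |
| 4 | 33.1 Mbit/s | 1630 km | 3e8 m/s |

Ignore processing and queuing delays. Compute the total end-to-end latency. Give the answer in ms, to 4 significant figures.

16.88 ms

Transmission delays (L/R per hop): 0.1, 0.615385, 0.177778, 0.483384 ms; sum = 1.37655 ms.
Propagation delays (d/s per hop): 1.76667, 3.36667, 4.93333, 5.43333 ms; sum = 15.5 ms.
End-to-end = 16.88 ms.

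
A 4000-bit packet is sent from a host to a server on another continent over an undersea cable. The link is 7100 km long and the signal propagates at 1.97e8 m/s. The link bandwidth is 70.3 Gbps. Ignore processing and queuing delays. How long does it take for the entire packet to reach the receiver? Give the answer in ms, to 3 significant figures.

36.0 ms

Transmission delay = L/R = 4000 / 70300000000 = 5.6899e-05 ms.
Propagation delay = d/s = 7100000 m / 197000000 m/s = 36.0406 ms.
Total = 36.0 ms.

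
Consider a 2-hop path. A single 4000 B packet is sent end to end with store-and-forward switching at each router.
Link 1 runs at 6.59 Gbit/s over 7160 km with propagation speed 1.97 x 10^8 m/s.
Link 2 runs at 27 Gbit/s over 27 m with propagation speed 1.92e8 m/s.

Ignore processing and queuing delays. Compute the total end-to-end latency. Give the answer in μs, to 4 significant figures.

36350 μs

L = 4000 × 8 = 32000 bits.
Transmission delays (L/R per hop): 4.85584, 1.18519 μs; sum = 6.04103 μs.
Propagation delays (d/s per hop): 36345.2, 0.140625 μs; sum = 36345.3 μs.
End-to-end = 36350 μs.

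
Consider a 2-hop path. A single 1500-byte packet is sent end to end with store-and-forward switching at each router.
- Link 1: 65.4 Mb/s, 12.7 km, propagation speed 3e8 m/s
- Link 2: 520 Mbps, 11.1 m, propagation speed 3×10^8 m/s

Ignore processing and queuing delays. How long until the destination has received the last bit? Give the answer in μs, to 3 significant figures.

L = 1500 × 8 = 12000 bits.
Transmission delays (L/R per hop): 183.486, 23.0769 μs; sum = 206.563 μs.
Propagation delays (d/s per hop): 42.3333, 0.037 μs; sum = 42.3703 μs.
End-to-end = 249 μs.

249 μs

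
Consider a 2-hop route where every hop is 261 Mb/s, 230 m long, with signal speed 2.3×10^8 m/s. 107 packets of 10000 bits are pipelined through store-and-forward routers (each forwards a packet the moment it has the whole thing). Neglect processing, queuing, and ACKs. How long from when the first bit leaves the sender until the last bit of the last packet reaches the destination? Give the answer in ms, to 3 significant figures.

4.14 ms

Per-hop transmission t_tx = L/R = 10000/261000000 = 0.0383142 ms.
Per-hop propagation t_prop = 230/2.3e+08 = 0.001 ms.
Pipeline fill: first packet needs 2·t_tx to clear all hops; remaining 106 packets each add one t_tx.
Total = (2+107-1)·t_tx + 2·t_prop = 108·0.0383142 + 2·0.001 = 4.14 ms.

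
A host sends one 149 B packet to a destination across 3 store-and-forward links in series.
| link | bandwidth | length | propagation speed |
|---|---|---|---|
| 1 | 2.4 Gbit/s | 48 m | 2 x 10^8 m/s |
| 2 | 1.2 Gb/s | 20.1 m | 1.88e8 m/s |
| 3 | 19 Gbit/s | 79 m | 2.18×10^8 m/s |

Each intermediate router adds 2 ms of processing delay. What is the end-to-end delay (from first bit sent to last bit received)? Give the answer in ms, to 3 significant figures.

4.00 ms

L = 149 × 8 = 1192 bits.
Transmission delays (L/R per hop): 0.000496667, 0.000993333, 6.27368e-05 ms; sum = 0.00155274 ms.
Propagation delays (d/s per hop): 0.00024, 0.000106915, 0.000362385 ms; sum = 0.0007093 ms.
Processing at 2 router(s): 2 × 2 ms = 4 ms.
End-to-end = 4.00 ms.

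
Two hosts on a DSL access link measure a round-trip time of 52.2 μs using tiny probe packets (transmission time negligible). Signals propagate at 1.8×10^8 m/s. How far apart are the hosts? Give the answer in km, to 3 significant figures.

4.70 km

One-way propagation = RTT/2 = 26.1 μs.
d = s × t = 180000000 × 2.61e-05 = 4.70 km.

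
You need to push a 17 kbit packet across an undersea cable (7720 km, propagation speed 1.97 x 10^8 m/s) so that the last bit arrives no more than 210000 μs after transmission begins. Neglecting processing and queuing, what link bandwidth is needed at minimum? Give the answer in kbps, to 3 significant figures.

99.5 kbps

Propagation delay = 7720000 / 197000000 = 39187.8 μs.
Transmission budget = 210000 − 39187.8 = 170812 μs.
R ≥ L / t_tx = 17000 bits / 0.170812 s = 99.5 kbps.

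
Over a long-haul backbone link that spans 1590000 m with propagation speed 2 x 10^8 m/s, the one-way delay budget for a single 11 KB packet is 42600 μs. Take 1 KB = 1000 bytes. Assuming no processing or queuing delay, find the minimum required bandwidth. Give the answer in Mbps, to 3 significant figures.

L = 88000 bits.
Propagation delay = 1590000 / 200000000 = 7950 μs.
Transmission budget = 42600 − 7950 = 34650 μs.
R ≥ L / t_tx = 88000 bits / 0.03465 s = 2.54 Mbps.

2.54 Mbps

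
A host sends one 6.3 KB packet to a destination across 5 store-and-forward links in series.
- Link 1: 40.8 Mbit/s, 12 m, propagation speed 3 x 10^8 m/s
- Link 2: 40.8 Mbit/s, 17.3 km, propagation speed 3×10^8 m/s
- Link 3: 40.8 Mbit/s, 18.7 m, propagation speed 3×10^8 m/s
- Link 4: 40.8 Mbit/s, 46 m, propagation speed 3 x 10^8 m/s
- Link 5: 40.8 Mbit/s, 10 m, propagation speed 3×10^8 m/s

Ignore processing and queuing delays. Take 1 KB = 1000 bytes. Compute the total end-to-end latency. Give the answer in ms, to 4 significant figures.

L = 50400 bits.
Transmission delay per hop = L/R = 50400/40800000 = 1.23529 ms; 5 hops → 6.17647 ms.
Propagation delays (d/s per hop): 4e-05, 0.0576667, 6.23333e-05, 0.000153333, 3.33333e-05 ms; sum = 0.0579557 ms.
End-to-end = 6.234 ms.

6.234 ms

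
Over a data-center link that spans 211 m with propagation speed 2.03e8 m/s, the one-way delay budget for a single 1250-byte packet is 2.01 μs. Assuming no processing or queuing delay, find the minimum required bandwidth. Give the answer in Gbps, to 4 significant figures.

10.30 Gbps

L = 10000 bits.
Propagation delay = 211 / 2.03e+08 = 1.03941 μs.
Transmission budget = 2.01 − 1.03941 = 0.970591 μs.
R ≥ L / t_tx = 10000 bits / 9.70591e-07 s = 10.30 Gbps.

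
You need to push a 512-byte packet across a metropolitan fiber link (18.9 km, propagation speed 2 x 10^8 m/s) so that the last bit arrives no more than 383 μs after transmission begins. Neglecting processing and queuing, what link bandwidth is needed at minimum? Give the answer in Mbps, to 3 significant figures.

L = 4096 bits.
Propagation delay = 18900 / 200000000 = 94.5 μs.
Transmission budget = 383 − 94.5 = 288.5 μs.
R ≥ L / t_tx = 4096 bits / 0.0002885 s = 14.2 Mbps.

14.2 Mbps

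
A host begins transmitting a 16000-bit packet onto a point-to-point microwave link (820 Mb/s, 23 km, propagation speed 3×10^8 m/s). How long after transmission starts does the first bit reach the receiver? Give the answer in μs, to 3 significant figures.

76.7 μs

First bit experiences only propagation delay: d/s = 23000/300000000 = 76.7 μs.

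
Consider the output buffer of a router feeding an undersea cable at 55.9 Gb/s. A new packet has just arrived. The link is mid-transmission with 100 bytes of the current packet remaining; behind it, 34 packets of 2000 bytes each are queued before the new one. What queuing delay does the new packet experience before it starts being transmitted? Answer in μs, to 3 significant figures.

Each queued packet: L/R = 16000/55900000000 = 0.286225 μs.
34 queued → 9.73166 μs.
Plus remaining 800 bits of current packet: 0.0143113 μs.
Queuing delay = 9.75 μs.

9.75 μs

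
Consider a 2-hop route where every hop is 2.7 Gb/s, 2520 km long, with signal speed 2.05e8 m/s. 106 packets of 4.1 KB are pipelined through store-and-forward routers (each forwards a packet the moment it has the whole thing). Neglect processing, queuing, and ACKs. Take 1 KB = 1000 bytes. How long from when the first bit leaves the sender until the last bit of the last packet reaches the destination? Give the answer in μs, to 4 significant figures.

25890 μs

Per-hop transmission t_tx = L/R = 32800/2700000000 = 12.1481 μs.
Per-hop propagation t_prop = 2520000/2.05e+08 = 12292.7 μs.
Pipeline fill: first packet needs 2·t_tx to clear all hops; remaining 105 packets each add one t_tx.
Total = (2+106-1)·t_tx + 2·t_prop = 107·12.1481 + 2·12292.7 = 25890 μs.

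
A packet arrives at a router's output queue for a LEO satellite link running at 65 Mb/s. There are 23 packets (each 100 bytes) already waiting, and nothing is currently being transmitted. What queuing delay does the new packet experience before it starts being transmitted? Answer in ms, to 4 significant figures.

Each queued packet: L/R = 800/65000000 = 0.0123077 ms.
23 queued → 0.283077 ms.
Queuing delay = 0.2831 ms.

0.2831 ms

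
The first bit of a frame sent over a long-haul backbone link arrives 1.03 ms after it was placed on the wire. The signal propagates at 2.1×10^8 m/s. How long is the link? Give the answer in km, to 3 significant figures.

216 km

d = s × t_prop = 210000000 × 0.00103 = 216 km.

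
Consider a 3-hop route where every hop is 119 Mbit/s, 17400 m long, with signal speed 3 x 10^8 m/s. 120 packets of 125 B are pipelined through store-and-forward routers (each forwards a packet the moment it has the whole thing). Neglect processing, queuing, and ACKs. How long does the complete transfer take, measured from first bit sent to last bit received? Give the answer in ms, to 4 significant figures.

1.199 ms

Per-hop transmission t_tx = L/R = 1000/119000000 = 0.00840336 ms.
Per-hop propagation t_prop = 17400/300000000 = 0.058 ms.
Pipeline fill: first packet needs 3·t_tx to clear all hops; remaining 119 packets each add one t_tx.
Total = (3+120-1)·t_tx + 3·t_prop = 122·0.00840336 + 3·0.058 = 1.199 ms.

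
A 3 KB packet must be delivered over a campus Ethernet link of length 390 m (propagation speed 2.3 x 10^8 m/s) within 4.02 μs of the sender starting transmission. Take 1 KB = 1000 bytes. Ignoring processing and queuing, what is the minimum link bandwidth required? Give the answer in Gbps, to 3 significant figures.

10.3 Gbps

L = 24000 bits.
Propagation delay = 390 / 2.3e+08 = 1.69565 μs.
Transmission budget = 4.02 − 1.69565 = 2.32435 μs.
R ≥ L / t_tx = 24000 bits / 2.32435e-06 s = 10.3 Gbps.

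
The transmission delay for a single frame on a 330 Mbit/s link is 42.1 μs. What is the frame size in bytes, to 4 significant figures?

L = R × t_tx = 330000000 b/s × 4.21e-05 s = 13893 bits.
In bytes: 13893 / 8 = 1737 bytes.

1737 bytes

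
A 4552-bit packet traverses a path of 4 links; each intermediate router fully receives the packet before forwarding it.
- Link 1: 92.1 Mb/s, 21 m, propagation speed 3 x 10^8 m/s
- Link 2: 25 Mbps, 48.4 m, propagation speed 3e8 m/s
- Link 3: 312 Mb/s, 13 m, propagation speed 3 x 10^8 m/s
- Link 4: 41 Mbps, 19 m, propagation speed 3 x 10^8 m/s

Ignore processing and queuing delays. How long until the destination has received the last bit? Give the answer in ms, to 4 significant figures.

0.3575 ms

Transmission delays (L/R per hop): 0.0494245, 0.18208, 0.0145897, 0.111024 ms; sum = 0.357119 ms.
Propagation delays (d/s per hop): 7e-05, 0.000161333, 4.33333e-05, 6.33333e-05 ms; sum = 0.000338 ms.
End-to-end = 0.3575 ms.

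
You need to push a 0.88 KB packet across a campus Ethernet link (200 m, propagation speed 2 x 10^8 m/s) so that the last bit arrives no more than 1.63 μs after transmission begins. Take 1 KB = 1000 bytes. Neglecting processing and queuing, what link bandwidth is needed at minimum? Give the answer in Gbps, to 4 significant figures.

L = 7040 bits.
Propagation delay = 200 / 200000000 = 1 μs.
Transmission budget = 1.63 − 1 = 0.63 μs.
R ≥ L / t_tx = 7040 bits / 6.3e-07 s = 11.17 Gbps.

11.17 Gbps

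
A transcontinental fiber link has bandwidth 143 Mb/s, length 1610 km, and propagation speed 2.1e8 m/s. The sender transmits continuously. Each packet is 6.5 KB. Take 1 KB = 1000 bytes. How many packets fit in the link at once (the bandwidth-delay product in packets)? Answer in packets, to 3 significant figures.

21.1 packets

Propagation delay = 1610000 / 210000000 = 0.00766667 s.
BDP = R × t_prop = 143000000 × 0.00766667 = 1096330 bits.
In packets of 52000 bits: 21.1 packets.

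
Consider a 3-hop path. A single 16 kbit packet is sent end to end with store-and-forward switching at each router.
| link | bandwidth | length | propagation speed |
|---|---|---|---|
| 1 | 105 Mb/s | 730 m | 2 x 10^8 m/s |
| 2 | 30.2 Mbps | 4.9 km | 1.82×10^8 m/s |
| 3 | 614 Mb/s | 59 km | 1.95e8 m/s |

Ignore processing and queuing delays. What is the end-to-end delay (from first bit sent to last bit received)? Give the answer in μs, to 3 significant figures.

L = 16000 bits.
Transmission delays (L/R per hop): 152.381, 529.801, 26.0586 μs; sum = 708.241 μs.
Propagation delays (d/s per hop): 3.65, 26.9231, 302.564 μs; sum = 333.137 μs.
End-to-end = 1040 μs.

1040 μs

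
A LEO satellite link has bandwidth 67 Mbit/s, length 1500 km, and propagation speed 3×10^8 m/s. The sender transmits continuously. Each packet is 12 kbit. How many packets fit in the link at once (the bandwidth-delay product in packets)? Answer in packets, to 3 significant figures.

27.9 packets

Propagation delay = 1500000 / 300000000 = 0.005 s.
BDP = R × t_prop = 67000000 × 0.005 = 335000 bits.
In packets of 12000 bits: 27.9 packets.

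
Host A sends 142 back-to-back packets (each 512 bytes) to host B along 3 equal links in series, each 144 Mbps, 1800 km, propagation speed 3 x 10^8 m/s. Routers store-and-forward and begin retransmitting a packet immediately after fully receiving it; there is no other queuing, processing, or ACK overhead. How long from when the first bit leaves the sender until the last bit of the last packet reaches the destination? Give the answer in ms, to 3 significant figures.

22.1 ms

Per-hop transmission t_tx = L/R = 4096/144000000 = 0.0284444 ms.
Per-hop propagation t_prop = 1800000/300000000 = 6 ms.
Pipeline fill: first packet needs 3·t_tx to clear all hops; remaining 141 packets each add one t_tx.
Total = (3+142-1)·t_tx + 3·t_prop = 144·0.0284444 + 3·6 = 22.1 ms.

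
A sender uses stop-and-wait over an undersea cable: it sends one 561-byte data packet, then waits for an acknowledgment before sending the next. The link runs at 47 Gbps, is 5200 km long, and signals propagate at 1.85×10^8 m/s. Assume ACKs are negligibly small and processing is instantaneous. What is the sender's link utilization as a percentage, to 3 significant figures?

0.000170 %

t_tx = L/R = 4488/47000000000 = 9.54894e-08 s.
t_prop = 5200000/185000000 = 0.0281081 s; RTT = 0.0562162 s.
Cycle = t_tx + RTT = 0.0562163 s.
Utilization = t_tx / cycle = 9.54894e-08/0.0562163 = 0.000170 %.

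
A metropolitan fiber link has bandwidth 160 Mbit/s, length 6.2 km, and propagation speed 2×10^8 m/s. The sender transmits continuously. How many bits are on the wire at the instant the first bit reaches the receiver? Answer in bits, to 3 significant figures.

Propagation delay = 6200 / 200000000 = 3.1e-05 s.
BDP = R × t_prop = 160000000 × 3.1e-05 = 4960 bits.

4960 bits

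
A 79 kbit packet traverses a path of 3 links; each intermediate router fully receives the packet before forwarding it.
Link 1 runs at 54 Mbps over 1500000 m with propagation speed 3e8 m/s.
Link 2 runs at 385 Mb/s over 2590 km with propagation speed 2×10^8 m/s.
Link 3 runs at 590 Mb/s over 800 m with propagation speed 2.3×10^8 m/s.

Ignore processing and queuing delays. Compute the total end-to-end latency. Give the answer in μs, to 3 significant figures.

19800 μs

L = 79000 bits.
Transmission delays (L/R per hop): 1462.96, 205.195, 133.898 μs; sum = 1802.06 μs.
Propagation delays (d/s per hop): 5000, 12950, 3.47826 μs; sum = 17953.5 μs.
End-to-end = 19800 μs.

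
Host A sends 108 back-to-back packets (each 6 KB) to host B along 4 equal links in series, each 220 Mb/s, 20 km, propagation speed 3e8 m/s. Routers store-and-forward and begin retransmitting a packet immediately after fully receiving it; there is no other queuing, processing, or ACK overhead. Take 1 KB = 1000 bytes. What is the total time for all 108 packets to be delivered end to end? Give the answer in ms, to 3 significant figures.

Per-hop transmission t_tx = L/R = 48000/220000000 = 0.218182 ms.
Per-hop propagation t_prop = 20000/300000000 = 0.0666667 ms.
Pipeline fill: first packet needs 4·t_tx to clear all hops; remaining 107 packets each add one t_tx.
Total = (4+108-1)·t_tx + 4·t_prop = 111·0.218182 + 4·0.0666667 = 24.5 ms.

24.5 ms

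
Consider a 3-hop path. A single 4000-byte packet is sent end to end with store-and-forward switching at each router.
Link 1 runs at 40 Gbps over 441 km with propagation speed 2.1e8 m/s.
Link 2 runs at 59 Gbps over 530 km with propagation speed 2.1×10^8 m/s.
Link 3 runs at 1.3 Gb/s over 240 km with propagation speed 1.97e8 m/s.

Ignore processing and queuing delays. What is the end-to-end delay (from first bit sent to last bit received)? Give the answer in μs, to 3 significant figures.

5870 μs

L = 4000 × 8 = 32000 bits.
Transmission delays (L/R per hop): 0.8, 0.542373, 24.6154 μs; sum = 25.9578 μs.
Propagation delays (d/s per hop): 2100, 2523.81, 1218.27 μs; sum = 5842.08 μs.
End-to-end = 5870 μs.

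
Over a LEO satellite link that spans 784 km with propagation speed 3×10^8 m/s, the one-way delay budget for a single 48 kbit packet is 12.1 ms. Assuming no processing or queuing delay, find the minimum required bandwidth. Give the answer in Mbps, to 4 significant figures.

5.060 Mbps

Propagation delay = 784000 / 300000000 = 2.61333 ms.
Transmission budget = 12.1 − 2.61333 = 9.48667 ms.
R ≥ L / t_tx = 48000 bits / 0.00948667 s = 5.060 Mbps.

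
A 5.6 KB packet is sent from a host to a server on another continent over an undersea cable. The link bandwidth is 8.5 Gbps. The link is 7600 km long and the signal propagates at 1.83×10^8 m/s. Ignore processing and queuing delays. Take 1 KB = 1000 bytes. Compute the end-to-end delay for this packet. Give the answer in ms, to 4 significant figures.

L = 44800 bits.
Transmission delay = L/R = 44800 / 8500000000 = 0.00527059 ms.
Propagation delay = d/s = 7600000 m / 183000000 m/s = 41.5301 ms.
Total = 41.54 ms.

41.54 ms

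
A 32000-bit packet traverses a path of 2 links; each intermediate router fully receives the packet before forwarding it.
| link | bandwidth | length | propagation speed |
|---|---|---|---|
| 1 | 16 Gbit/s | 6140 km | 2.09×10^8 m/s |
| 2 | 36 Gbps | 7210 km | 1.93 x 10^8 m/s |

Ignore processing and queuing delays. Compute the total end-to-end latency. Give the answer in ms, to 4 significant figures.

Transmission delays (L/R per hop): 0.002, 0.000888889 ms; sum = 0.00288889 ms.
Propagation delays (d/s per hop): 29.378, 37.3575 ms; sum = 66.7355 ms.
End-to-end = 66.74 ms.

66.74 ms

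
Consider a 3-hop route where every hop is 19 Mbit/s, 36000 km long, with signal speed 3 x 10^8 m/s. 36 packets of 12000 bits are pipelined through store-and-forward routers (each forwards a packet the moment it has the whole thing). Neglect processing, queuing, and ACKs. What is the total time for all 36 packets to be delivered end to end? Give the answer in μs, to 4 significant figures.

Per-hop transmission t_tx = L/R = 12000/19000000 = 631.579 μs.
Per-hop propagation t_prop = 36000000/300000000 = 120000 μs.
Pipeline fill: first packet needs 3·t_tx to clear all hops; remaining 35 packets each add one t_tx.
Total = (3+36-1)·t_tx + 3·t_prop = 38·631.579 + 3·120000 = 384000 μs.

384000 μs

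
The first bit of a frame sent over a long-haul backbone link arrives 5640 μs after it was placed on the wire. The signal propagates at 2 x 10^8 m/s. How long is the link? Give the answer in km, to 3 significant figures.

1130 km

d = s × t_prop = 200000000 × 0.00564 = 1130 km.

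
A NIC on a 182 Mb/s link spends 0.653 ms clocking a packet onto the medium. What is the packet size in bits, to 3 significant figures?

119000 bits

L = R × t_tx = 182000000 b/s × 0.000653 s = 118846 bits.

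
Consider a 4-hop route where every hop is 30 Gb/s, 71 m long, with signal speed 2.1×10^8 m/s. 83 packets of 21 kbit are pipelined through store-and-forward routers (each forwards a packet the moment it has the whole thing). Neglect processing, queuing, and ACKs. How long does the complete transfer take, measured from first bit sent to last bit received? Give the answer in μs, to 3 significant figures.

Per-hop transmission t_tx = L/R = 21000/30000000000 = 0.7 μs.
Per-hop propagation t_prop = 71/210000000 = 0.338095 μs.
Pipeline fill: first packet needs 4·t_tx to clear all hops; remaining 82 packets each add one t_tx.
Total = (4+83-1)·t_tx + 4·t_prop = 86·0.7 + 4·0.338095 = 61.6 μs.

61.6 μs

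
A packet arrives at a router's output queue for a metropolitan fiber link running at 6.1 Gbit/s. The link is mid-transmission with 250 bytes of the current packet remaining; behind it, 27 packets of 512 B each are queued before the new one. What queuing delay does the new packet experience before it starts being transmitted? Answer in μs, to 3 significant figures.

Each queued packet: L/R = 4096/6100000000 = 0.671475 μs.
27 queued → 18.1298 μs.
Plus remaining 2000 bits of current packet: 0.327869 μs.
Queuing delay = 18.5 μs.

18.5 μs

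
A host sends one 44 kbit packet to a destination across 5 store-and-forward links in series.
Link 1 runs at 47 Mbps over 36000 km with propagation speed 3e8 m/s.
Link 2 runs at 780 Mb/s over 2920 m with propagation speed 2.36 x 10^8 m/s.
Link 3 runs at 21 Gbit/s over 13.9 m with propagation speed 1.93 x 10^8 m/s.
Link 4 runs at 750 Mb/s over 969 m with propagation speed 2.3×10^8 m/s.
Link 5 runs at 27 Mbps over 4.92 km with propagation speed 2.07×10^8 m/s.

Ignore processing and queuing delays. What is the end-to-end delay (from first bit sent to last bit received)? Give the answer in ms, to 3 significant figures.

L = 44000 bits.
Transmission delays (L/R per hop): 0.93617, 0.0564103, 0.00209524, 0.0586667, 1.62963 ms; sum = 2.68297 ms.
Propagation delays (d/s per hop): 120, 0.0123729, 7.20207e-05, 0.00421304, 0.0237681 ms; sum = 120.04 ms.
End-to-end = 123 ms.

123 ms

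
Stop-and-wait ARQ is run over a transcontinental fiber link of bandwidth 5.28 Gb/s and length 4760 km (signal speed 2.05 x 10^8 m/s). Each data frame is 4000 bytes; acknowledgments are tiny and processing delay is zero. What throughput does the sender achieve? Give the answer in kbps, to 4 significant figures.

689.0 kbps

t_tx = L/R = 32000/5280000000 = 6.06061e-06 s.
t_prop = 4760000/2.05e+08 = 0.0232195 s; RTT = 0.046439 s.
Cycle = t_tx + RTT = 0.0464451 s.
Throughput = L / cycle = 32000 / 0.0464451 = 689.0 kbps.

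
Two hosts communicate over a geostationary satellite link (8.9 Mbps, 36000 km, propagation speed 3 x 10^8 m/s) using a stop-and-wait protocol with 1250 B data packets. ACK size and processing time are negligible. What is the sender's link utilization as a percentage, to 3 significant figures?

0.466 %

t_tx = L/R = 10000/8900000 = 0.0011236 s.
t_prop = 36000000/300000000 = 0.12 s; RTT = 0.24 s.
Cycle = t_tx + RTT = 0.241124 s.
Utilization = t_tx / cycle = 0.0011236/0.241124 = 0.466 %.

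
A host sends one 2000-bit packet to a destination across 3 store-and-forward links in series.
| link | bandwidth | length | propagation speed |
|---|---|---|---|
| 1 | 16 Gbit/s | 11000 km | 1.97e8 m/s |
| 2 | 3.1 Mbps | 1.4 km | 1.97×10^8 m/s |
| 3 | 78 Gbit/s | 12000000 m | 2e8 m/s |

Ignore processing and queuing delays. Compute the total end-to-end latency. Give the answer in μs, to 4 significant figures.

116500 μs

Transmission delays (L/R per hop): 0.125, 645.161, 0.025641 μs; sum = 645.312 μs.
Propagation delays (d/s per hop): 55837.6, 7.1066, 60000 μs; sum = 115845 μs.
End-to-end = 116500 μs.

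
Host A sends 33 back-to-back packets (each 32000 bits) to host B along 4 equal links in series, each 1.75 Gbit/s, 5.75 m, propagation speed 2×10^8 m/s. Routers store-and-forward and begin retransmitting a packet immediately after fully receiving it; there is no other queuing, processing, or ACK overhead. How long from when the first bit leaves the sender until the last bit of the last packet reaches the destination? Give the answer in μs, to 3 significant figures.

658 μs

Per-hop transmission t_tx = L/R = 32000/1750000000 = 18.2857 μs.
Per-hop propagation t_prop = 5.75/200000000 = 0.02875 μs.
Pipeline fill: first packet needs 4·t_tx to clear all hops; remaining 32 packets each add one t_tx.
Total = (4+33-1)·t_tx + 4·t_prop = 36·18.2857 + 4·0.02875 = 658 μs.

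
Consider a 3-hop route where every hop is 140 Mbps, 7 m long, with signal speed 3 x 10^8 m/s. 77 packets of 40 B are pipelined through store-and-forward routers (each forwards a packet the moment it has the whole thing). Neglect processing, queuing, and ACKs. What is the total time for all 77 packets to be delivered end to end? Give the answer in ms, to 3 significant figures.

Per-hop transmission t_tx = L/R = 320/140000000 = 0.00228571 ms.
Per-hop propagation t_prop = 7/300000000 = 2.33333e-05 ms.
Pipeline fill: first packet needs 3·t_tx to clear all hops; remaining 76 packets each add one t_tx.
Total = (3+77-1)·t_tx + 3·t_prop = 79·0.00228571 + 3·2.33333e-05 = 0.181 ms.

0.181 ms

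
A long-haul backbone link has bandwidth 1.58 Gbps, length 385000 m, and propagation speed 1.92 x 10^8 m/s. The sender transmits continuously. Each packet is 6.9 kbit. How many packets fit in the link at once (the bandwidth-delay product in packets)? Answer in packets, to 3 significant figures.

459 packets

Propagation delay = 385000 / 192000000 = 0.00200521 s.
BDP = R × t_prop = 1580000000 × 0.00200521 = 3168230 bits.
In packets of 6900 bits: 459 packets.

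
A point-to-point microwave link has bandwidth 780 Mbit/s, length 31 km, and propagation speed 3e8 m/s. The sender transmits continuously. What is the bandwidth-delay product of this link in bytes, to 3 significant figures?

10100 bytes

Propagation delay = 31000 / 300000000 = 0.000103333 s.
BDP = R × t_prop = 780000000 × 0.000103333 = 80600 bits.
In bytes: 80600/8 = 10100 bytes.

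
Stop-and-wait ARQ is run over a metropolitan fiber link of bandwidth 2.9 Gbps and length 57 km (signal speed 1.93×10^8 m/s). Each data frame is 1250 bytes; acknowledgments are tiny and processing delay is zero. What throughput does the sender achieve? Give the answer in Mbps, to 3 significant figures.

16.8 Mbps

t_tx = L/R = 10000/2900000000 = 3.44828e-06 s.
t_prop = 57000/193000000 = 0.000295337 s; RTT = 0.000590674 s.
Cycle = t_tx + RTT = 0.000594122 s.
Throughput = L / cycle = 10000 / 0.000594122 = 16.8 Mbps.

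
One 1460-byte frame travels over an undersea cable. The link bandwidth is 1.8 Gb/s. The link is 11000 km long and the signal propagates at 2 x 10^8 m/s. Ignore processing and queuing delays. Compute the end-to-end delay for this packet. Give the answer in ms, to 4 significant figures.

L = 1460 × 8 = 11680 bits.
Transmission delay = L/R = 11680 / 1800000000 = 0.00648889 ms.
Propagation delay = d/s = 11000000 m / 200000000 m/s = 55 ms.
Total = 55.01 ms.

55.01 ms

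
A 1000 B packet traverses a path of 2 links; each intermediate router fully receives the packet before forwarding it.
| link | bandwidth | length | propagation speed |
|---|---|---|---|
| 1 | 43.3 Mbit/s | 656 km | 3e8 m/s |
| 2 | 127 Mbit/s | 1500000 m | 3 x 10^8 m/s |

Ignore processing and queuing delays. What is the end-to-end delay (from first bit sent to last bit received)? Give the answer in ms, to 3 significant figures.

7.43 ms

L = 1000 × 8 = 8000 bits.
Transmission delays (L/R per hop): 0.184758, 0.0629921 ms; sum = 0.24775 ms.
Propagation delays (d/s per hop): 2.18667, 5 ms; sum = 7.18667 ms.
End-to-end = 7.43 ms.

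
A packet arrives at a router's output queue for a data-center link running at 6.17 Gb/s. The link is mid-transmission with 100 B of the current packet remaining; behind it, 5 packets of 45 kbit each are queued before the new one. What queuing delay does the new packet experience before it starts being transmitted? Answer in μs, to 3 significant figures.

Each queued packet: L/R = 45000/6170000000 = 7.29335 μs.
5 queued → 36.4668 μs.
Plus remaining 800 bits of current packet: 0.12966 μs.
Queuing delay = 36.6 μs.

36.6 μs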